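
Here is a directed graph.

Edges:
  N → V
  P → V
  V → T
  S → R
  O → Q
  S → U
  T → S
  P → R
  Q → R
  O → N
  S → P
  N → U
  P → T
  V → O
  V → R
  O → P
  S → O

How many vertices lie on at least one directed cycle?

6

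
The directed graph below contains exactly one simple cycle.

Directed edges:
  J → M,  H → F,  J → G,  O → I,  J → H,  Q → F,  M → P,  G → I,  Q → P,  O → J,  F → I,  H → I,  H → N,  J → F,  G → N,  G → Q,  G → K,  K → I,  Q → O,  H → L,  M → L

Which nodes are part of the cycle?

DFS with gray/black marking from J:
J gray
  H gray
    I gray
    I black
    L gray
    L black
    N gray
    N black
    F gray
      F→I: I black — skip
    F black
  H black
  G gray
    Q gray
      P gray
      P black
      O gray
        O→I: I black — skip
        O→J: J is gray → back edge
Back edge closes the cycle J → G → Q → O → J; its vertices are {G, J, O, Q}.

G, J, O, Q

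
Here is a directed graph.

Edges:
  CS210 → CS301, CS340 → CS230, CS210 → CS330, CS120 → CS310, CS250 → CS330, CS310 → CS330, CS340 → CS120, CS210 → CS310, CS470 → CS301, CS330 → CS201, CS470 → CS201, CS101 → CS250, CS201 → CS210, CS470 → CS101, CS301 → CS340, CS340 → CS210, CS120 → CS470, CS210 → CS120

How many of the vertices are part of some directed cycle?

10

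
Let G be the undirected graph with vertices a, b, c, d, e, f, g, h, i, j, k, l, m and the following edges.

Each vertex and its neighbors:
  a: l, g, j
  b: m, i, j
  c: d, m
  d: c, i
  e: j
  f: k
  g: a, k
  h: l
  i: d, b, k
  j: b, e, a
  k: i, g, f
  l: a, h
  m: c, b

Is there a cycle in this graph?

Yes

DFS, tracking each vertex's parent; an edge to a visited non-parent vertex closes a cycle.
Start from b:
visit b (parent –)
  visit m (parent b)
    visit c (parent m)
      visit d (parent c)
        d–c: parent, skip
        visit i (parent d)
          i–d: parent, skip
          i–b: b visited and ≠ parent → cycle
Cycle: b – m – c – d – i – b.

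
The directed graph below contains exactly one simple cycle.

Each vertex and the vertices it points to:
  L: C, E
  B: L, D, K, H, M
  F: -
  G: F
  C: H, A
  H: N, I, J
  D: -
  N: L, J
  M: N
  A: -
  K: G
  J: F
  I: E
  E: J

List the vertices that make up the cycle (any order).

C, H, L, N

DFS with gray/black marking from H:
H gray
  N gray
    L gray
      C gray
        C→H: H is gray → back edge
Back edge closes the cycle H → N → L → C → H; its vertices are {C, H, L, N}.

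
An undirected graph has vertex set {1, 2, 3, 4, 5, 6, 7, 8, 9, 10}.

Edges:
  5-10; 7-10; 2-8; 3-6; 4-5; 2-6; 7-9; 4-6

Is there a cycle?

DFS, tracking each vertex's parent; an edge to a visited non-parent vertex closes a cycle.
Start from 9:
visit 9 (parent –)
  visit 7 (parent 9)
    visit 10 (parent 7)
      10–7: parent, skip
      visit 5 (parent 10)
        5–10: parent, skip
        visit 4 (parent 5)
          visit 6 (parent 4)
            6–4: parent, skip
            visit 2 (parent 6)
              2–6: parent, skip
              visit 8 (parent 2)
                8–2: parent, skip
            visit 3 (parent 6)
              3–6: parent, skip
          4–5: parent, skip
    7–9: parent, skip
visit 1 (parent –)
No non-parent visited neighbor found — the graph is a forest.

No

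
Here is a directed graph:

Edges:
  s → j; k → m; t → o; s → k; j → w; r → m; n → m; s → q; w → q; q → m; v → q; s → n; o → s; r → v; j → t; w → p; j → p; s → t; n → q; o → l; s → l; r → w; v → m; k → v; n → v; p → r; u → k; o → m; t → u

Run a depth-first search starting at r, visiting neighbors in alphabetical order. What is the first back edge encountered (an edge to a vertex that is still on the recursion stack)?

DFS from r (visiting neighbors in alphabetical order); mark gray on enter, black on exit:
r gray
  m gray
  m black
  v gray
    v→m: m black — skip
    q gray
      q→m: m black — skip
    q black
  v black
  w gray
    p gray
      p→r: r is gray → back edge
First back edge: p → r.

p->r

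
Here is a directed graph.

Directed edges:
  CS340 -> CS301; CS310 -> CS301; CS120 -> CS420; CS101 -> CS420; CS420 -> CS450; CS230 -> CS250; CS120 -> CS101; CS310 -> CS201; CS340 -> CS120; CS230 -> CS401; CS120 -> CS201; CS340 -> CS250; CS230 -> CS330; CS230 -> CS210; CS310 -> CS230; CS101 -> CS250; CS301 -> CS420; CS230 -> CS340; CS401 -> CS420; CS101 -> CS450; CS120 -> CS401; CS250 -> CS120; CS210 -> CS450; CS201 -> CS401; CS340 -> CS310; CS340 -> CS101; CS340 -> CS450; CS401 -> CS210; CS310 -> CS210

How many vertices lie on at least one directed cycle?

A vertex is on a directed cycle iff it belongs to a strongly connected component of size ≥ 2 (or has a self-loop).
The vertices on cycles are {CS101, CS120, CS230, CS250, CS310, CS340} — 6 in total.

6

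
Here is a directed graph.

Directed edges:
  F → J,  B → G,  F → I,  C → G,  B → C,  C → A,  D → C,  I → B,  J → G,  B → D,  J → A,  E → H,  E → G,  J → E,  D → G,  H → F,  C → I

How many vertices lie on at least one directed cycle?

8

A vertex is on a directed cycle iff it belongs to a strongly connected component of size ≥ 2 (or has a self-loop).
The vertices on cycles are {B, C, D, E, F, H, I, J} — 8 in total.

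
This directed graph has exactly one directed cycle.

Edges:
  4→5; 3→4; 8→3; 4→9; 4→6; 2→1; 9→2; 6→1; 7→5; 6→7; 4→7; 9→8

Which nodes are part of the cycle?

DFS with gray/black marking from 4:
4 gray
  5 gray
  5 black
  9 gray
    8 gray
      3 gray
        3→4: 4 is gray → back edge
Back edge closes the cycle 4 → 9 → 8 → 3 → 4; its vertices are {3, 4, 8, 9}.

3, 4, 8, 9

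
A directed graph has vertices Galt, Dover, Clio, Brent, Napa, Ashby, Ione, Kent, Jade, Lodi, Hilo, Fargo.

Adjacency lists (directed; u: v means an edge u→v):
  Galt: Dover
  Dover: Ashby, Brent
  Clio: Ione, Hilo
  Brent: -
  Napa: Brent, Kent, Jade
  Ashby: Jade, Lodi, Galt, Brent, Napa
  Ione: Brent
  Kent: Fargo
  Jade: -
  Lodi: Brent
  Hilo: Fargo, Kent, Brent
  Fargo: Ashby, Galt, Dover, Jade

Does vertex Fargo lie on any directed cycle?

Yes

Fargo is on a cycle iff Fargo can reach itself via ≥1 edge.
Fargo → Ashby → Napa → Kent → Fargo — yes.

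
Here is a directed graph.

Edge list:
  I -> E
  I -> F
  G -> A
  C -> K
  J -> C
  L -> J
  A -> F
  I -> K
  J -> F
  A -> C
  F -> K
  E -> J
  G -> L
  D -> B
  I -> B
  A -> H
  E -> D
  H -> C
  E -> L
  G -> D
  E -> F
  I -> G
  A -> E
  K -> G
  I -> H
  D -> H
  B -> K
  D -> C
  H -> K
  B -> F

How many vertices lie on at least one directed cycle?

A vertex is on a directed cycle iff it belongs to a strongly connected component of size ≥ 2 (or has a self-loop).
The vertices on cycles are {A, B, C, D, E, F, G, H, J, K, L} — 11 in total.

11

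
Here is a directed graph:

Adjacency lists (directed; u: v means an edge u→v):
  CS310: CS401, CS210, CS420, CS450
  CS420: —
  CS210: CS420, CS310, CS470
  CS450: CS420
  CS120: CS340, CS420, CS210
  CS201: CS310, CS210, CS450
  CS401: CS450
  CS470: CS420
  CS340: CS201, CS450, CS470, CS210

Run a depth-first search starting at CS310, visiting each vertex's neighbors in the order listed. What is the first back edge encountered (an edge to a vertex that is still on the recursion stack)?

CS210->CS310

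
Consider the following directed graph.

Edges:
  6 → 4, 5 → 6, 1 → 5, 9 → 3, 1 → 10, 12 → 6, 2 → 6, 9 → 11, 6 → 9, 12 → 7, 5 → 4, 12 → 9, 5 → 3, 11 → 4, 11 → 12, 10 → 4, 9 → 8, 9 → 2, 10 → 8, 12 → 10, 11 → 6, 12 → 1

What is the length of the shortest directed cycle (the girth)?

For each vertex v, BFS finds the shortest path from v back to v.
The shortest such closed walk is 9 → 11 → 6 → 9, length 3.

3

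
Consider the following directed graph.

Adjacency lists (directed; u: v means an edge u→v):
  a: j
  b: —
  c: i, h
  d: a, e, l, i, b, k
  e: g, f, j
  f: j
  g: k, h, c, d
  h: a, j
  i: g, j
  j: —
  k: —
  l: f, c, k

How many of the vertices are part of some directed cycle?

6

A vertex is on a directed cycle iff it belongs to a strongly connected component of size ≥ 2 (or has a self-loop).
The vertices on cycles are {c, d, e, g, i, l} — 6 in total.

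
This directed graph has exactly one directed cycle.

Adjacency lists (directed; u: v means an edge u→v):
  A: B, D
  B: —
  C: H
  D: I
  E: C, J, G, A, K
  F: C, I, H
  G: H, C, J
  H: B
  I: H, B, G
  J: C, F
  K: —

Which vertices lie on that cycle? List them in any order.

DFS with gray/black marking from G:
G gray
  H gray
    B gray
    B black
  H black
  C gray
    C→H: H black — skip
  C black
  J gray
    J→C: C black — skip
    F gray
      F→C: C black — skip
      I gray
        I→H: H black — skip
        I→B: B black — skip
        I→G: G is gray → back edge
Back edge closes the cycle G → J → F → I → G; its vertices are {F, G, I, J}.

F, G, I, J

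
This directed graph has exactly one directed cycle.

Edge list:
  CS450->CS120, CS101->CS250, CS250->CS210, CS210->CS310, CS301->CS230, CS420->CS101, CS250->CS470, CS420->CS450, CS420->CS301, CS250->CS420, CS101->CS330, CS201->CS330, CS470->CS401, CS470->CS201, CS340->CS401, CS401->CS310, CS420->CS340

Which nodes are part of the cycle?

CS101, CS250, CS420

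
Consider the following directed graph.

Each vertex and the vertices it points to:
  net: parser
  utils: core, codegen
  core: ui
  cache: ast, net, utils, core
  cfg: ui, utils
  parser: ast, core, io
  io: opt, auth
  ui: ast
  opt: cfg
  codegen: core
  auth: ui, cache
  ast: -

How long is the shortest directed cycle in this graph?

For each vertex v, BFS finds the shortest path from v back to v.
The shortest such closed walk is io → auth → cache → net → parser → io, length 5.

5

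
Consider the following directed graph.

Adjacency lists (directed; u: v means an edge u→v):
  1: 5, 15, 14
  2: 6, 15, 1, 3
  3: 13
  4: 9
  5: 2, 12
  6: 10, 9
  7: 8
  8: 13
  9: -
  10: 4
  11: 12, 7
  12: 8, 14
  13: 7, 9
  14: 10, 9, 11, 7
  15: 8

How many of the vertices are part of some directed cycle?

9

A vertex is on a directed cycle iff it belongs to a strongly connected component of size ≥ 2 (or has a self-loop).
The vertices on cycles are {1, 2, 5, 7, 8, 11, 12, 13, 14} — 9 in total.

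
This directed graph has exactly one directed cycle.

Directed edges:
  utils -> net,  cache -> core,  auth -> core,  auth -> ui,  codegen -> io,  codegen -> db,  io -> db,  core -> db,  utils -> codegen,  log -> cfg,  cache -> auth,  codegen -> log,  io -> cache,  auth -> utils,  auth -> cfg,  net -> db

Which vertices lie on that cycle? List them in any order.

io, auth, cache, utils, codegen

DFS with gray/black marking from codegen:
codegen gray
  db gray
  db black
  log gray
    cfg gray
    cfg black
  log black
  io gray
    io→db: db black — skip
    cache gray
      auth gray
        ui gray
        ui black
        core gray
          core→db: db black — skip
        core black
        utils gray
          net gray
            net→db: db black — skip
          net black
          utils→codegen: codegen is gray → back edge
Back edge closes the cycle codegen → io → cache → auth → utils → codegen; its vertices are {io, auth, cache, utils, codegen}.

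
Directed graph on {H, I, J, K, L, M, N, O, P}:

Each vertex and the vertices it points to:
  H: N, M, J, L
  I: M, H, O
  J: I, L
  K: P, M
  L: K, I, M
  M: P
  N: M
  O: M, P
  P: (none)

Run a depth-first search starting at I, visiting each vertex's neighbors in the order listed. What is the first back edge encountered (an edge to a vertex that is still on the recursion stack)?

J->I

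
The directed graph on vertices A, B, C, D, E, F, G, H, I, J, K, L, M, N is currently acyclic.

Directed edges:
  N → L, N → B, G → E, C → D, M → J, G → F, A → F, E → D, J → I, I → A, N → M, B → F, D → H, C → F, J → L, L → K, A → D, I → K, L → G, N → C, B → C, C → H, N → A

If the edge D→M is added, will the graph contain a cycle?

Yes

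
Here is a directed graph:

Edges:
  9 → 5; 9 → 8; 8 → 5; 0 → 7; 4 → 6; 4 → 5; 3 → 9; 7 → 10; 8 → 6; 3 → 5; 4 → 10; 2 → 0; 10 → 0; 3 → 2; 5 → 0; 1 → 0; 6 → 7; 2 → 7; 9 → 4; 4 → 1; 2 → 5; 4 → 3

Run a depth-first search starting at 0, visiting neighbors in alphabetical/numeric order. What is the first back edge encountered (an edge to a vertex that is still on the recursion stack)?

DFS from 0 (visiting neighbors in alphabetical/numeric order); mark gray on enter, black on exit:
0 gray
  7 gray
    10 gray
      10→0: 0 is gray → back edge
First back edge: 10 → 0.

10→0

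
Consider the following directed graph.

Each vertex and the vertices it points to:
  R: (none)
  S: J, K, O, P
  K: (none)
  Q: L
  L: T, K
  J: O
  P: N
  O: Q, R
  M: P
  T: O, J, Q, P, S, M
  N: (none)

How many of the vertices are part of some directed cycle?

A vertex is on a directed cycle iff it belongs to a strongly connected component of size ≥ 2 (or has a self-loop).
The vertices on cycles are {J, L, O, Q, S, T} — 6 in total.

6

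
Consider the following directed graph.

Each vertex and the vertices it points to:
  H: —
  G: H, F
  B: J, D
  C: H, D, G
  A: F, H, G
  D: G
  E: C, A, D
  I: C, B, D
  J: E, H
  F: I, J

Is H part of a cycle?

H lies on a cycle iff there is a path from H back to itself.
Exploring from H, it never reaches itself; equivalently, its strongly connected component is a singleton.

No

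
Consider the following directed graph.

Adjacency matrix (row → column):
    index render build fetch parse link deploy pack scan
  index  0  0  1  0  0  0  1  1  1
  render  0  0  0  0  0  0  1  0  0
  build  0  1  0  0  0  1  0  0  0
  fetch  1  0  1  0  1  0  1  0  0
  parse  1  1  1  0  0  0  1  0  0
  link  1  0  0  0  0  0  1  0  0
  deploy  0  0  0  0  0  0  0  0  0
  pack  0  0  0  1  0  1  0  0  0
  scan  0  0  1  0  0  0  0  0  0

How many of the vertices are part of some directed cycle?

7

A vertex is on a directed cycle iff it belongs to a strongly connected component of size ≥ 2 (or has a self-loop).
The vertices on cycles are {link, pack, scan, build, fetch, index, parse} — 7 in total.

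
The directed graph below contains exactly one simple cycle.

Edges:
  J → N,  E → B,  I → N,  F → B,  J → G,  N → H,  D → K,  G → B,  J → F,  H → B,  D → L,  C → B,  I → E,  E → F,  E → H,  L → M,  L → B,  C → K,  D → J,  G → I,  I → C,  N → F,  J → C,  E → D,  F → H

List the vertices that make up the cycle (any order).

DFS with gray/black marking from D:
D gray
  L gray
    M gray
    M black
    B gray
    B black
  L black
  J gray
    F gray
      F→B: B black — skip
      H gray
        H→B: B black — skip
      H black
    F black
    G gray
      I gray
        C gray
          C→B: B black — skip
          K gray
          K black
        C black
        E gray
          E→B: B black — skip
          E→D: D is gray → back edge
Back edge closes the cycle D → J → G → I → E → D; its vertices are {D, E, G, I, J}.

D, E, G, I, J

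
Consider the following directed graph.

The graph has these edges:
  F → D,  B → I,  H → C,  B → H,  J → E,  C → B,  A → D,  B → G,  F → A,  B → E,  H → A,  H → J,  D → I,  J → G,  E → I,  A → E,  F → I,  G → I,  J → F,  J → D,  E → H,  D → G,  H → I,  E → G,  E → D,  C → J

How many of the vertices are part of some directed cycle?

A vertex is on a directed cycle iff it belongs to a strongly connected component of size ≥ 2 (or has a self-loop).
The vertices on cycles are {A, B, C, E, F, H, J} — 7 in total.

7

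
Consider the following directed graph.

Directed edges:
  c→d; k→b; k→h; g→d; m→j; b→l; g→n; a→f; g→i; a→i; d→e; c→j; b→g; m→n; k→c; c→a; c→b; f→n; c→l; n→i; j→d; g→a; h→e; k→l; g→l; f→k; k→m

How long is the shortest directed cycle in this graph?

4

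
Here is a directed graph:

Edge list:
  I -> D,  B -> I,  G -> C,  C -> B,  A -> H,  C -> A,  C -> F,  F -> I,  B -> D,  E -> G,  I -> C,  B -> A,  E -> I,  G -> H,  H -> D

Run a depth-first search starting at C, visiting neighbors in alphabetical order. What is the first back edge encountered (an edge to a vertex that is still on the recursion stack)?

DFS from C (visiting neighbors in alphabetical order); mark gray on enter, black on exit:
C gray
  A gray
    H gray
      D gray
      D black
    H black
  A black
  B gray
    B→A: A black — skip
    B→D: D black — skip
    I gray
      I→C: C is gray → back edge
First back edge: I → C.

I->C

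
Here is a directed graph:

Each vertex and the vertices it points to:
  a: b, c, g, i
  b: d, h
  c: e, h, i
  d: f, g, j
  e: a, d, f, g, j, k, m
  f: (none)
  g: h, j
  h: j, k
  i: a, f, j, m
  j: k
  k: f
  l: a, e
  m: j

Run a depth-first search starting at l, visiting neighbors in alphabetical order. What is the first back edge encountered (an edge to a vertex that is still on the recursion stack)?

DFS from l (visiting neighbors in alphabetical order); mark gray on enter, black on exit:
l gray
  a gray
    b gray
      d gray
        f gray
        f black
        g gray
          h gray
            j gray
              k gray
                k→f: f black — skip
              k black
            j black
            h→k: k black — skip
          h black
          g→j: j black — skip
        g black
        d→j: j black — skip
      d black
      b→h: h black — skip
    b black
    c gray
      e gray
        e→a: a is gray → back edge
First back edge: e → a.

e→a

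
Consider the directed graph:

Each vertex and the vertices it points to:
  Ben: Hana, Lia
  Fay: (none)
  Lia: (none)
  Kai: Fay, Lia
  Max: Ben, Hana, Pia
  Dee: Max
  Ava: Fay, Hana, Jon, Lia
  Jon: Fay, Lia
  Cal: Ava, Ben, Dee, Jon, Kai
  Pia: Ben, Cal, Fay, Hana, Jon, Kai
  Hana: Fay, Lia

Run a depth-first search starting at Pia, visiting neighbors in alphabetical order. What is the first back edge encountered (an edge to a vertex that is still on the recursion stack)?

DFS from Pia (visiting neighbors in alphabetical order); mark gray on enter, black on exit:
Pia gray
  Ben gray
    Hana gray
      Fay gray
      Fay black
      Lia gray
      Lia black
    Hana black
    Ben→Lia: Lia black — skip
  Ben black
  Cal gray
    Ava gray
      Ava→Fay: Fay black — skip
      Ava→Hana: Hana black — skip
      Jon gray
        Jon→Fay: Fay black — skip
        Jon→Lia: Lia black — skip
      Jon black
      Ava→Lia: Lia black — skip
    Ava black
    Cal→Ben: Ben black — skip
    Dee gray
      Max gray
        Max→Ben: Ben black — skip
        Max→Hana: Hana black — skip
        Max→Pia: Pia is gray → back edge
First back edge: Max → Pia.

Max->Pia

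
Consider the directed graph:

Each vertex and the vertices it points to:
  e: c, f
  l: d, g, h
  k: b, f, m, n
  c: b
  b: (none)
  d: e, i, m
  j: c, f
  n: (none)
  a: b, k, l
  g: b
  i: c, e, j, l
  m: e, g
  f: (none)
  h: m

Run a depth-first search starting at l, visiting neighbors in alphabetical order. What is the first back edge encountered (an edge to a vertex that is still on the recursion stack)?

i->l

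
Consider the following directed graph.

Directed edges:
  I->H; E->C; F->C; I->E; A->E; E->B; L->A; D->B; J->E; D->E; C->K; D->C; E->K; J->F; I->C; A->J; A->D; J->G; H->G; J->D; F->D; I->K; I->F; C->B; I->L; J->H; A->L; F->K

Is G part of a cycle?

No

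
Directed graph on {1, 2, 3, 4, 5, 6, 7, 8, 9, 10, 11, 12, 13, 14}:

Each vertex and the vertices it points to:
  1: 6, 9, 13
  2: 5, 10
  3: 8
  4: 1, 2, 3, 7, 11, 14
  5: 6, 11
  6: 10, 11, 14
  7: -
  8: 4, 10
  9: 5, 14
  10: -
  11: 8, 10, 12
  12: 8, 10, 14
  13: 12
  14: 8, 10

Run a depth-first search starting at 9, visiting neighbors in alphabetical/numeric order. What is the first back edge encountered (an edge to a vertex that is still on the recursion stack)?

DFS from 9 (visiting neighbors in alphabetical/numeric order); mark gray on enter, black on exit:
9 gray
  5 gray
    6 gray
      10 gray
      10 black
      11 gray
        8 gray
          4 gray
            1 gray
              1→6: 6 is gray → back edge
First back edge: 1 → 6.

1→6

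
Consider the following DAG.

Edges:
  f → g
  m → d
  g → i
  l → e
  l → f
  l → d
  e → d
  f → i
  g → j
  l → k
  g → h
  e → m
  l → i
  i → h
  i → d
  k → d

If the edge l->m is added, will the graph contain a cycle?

Adding l→m creates a cycle iff m can already reach l.
Explore from m: no path reaches l. The graph stays acyclic.

No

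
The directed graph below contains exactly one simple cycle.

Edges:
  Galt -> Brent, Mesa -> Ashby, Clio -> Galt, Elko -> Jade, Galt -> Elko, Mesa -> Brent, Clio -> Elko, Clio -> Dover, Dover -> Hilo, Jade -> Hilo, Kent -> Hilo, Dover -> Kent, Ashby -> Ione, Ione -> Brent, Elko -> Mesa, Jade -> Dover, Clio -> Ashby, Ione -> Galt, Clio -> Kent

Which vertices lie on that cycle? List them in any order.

DFS with gray/black marking from Galt:
Galt gray
  Elko gray
    Jade gray
      Dover gray
        Hilo gray
        Hilo black
        Kent gray
          Kent→Hilo: Hilo black — skip
        Kent black
      Dover black
      Jade→Hilo: Hilo black — skip
    Jade black
    Mesa gray
      Ashby gray
        Ione gray
          Ione→Galt: Galt is gray → back edge
Back edge closes the cycle Galt → Elko → Mesa → Ashby → Ione → Galt; its vertices are {Elko, Galt, Ione, Mesa, Ashby}.

Elko, Galt, Ione, Mesa, Ashby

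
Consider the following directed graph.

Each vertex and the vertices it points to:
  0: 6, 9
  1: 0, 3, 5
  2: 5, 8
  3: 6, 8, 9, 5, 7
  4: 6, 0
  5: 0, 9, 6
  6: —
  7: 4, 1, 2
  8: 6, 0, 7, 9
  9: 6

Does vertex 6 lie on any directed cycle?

6 lies on a cycle iff there is a path from 6 back to itself.
Exploring from 6, it never reaches itself; equivalently, its strongly connected component is a singleton.

No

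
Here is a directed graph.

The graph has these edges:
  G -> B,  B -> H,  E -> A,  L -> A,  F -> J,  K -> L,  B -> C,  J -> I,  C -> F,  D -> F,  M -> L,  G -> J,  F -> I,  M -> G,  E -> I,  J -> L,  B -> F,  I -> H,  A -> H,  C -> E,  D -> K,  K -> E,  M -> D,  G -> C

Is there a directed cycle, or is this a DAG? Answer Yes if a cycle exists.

No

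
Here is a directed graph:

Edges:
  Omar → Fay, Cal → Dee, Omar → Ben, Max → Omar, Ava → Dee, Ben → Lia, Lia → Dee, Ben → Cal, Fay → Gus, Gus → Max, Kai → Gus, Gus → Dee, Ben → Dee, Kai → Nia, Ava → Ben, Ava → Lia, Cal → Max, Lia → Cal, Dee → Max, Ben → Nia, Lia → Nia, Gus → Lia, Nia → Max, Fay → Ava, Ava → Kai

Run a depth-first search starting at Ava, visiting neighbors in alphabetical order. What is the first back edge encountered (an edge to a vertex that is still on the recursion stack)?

DFS from Ava (visiting neighbors in alphabetical order); mark gray on enter, black on exit:
Ava gray
  Ben gray
    Cal gray
      Dee gray
        Max gray
          Omar gray
            Omar→Ben: Ben is gray → back edge
First back edge: Omar → Ben.

Omar→Ben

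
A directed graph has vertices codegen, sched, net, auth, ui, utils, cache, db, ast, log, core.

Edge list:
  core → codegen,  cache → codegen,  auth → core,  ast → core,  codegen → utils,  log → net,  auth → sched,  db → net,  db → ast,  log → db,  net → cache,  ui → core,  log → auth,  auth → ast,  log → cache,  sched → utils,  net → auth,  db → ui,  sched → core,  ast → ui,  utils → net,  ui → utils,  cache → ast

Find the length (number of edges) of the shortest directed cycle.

4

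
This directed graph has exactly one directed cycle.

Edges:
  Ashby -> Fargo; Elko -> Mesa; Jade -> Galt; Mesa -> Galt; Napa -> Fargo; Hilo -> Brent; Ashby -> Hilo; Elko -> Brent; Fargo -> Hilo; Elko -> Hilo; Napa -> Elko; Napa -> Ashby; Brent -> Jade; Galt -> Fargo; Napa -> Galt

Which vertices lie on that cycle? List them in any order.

DFS with gray/black marking from Fargo:
Fargo gray
  Hilo gray
    Brent gray
      Jade gray
        Galt gray
          Galt→Fargo: Fargo is gray → back edge
Back edge closes the cycle Fargo → Hilo → Brent → Jade → Galt → Fargo; its vertices are {Galt, Hilo, Jade, Brent, Fargo}.

Galt, Hilo, Jade, Brent, Fargo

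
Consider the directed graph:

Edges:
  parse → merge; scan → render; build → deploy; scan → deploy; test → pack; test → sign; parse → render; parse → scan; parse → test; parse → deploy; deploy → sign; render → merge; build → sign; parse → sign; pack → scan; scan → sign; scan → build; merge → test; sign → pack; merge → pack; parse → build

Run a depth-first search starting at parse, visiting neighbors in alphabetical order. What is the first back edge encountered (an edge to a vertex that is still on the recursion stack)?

scan->build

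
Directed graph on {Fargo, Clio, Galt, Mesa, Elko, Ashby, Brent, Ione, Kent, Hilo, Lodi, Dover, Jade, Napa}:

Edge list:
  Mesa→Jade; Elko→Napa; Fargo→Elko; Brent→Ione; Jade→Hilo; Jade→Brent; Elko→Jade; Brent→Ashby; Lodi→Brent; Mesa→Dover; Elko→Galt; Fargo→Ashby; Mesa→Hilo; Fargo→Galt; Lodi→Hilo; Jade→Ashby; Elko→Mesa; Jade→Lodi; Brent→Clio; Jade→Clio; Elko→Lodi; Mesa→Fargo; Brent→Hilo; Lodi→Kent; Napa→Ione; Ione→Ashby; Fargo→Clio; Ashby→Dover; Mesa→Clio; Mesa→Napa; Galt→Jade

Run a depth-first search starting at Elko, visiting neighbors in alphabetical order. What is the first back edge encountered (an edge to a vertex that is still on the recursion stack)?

DFS from Elko (visiting neighbors in alphabetical order); mark gray on enter, black on exit:
Elko gray
  Galt gray
    Jade gray
      Ashby gray
        Dover gray
        Dover black
      Ashby black
      Brent gray
        Brent→Ashby: Ashby black — skip
        Clio gray
        Clio black
        Hilo gray
        Hilo black
        Ione gray
          Ione→Ashby: Ashby black — skip
        Ione black
      Brent black
      Jade→Clio: Clio black — skip
      Jade→Hilo: Hilo black — skip
      Lodi gray
        Lodi→Brent: Brent black — skip
        Lodi→Hilo: Hilo black — skip
        Kent gray
        Kent black
      Lodi black
    Jade black
  Galt black
  Elko→Jade: Jade black — skip
  Elko→Lodi: Lodi black — skip
  Mesa gray
    Mesa→Clio: Clio black — skip
    Mesa→Dover: Dover black — skip
    Fargo gray
      Fargo→Ashby: Ashby black — skip
      Fargo→Clio: Clio black — skip
      Fargo→Elko: Elko is gray → back edge
First back edge: Fargo → Elko.

Fargo→Elko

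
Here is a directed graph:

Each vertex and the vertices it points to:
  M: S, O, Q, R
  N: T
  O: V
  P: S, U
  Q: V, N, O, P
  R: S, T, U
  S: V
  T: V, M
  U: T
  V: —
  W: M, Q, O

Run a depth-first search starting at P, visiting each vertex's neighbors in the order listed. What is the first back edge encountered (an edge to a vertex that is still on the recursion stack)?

DFS from P (visiting each vertex's neighbors in the order listed); mark gray on enter, black on exit:
P gray
  S gray
    V gray
    V black
  S black
  U gray
    T gray
      T→V: V black — skip
      M gray
        M→S: S black — skip
        O gray
          O→V: V black — skip
        O black
        Q gray
          Q→V: V black — skip
          N gray
            N→T: T is gray → back edge
First back edge: N → T.

N→T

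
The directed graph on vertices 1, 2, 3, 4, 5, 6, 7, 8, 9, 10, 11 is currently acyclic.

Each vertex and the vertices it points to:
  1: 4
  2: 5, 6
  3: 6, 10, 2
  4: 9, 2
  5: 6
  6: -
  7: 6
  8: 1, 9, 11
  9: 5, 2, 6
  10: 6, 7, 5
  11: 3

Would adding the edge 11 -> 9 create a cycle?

Adding 11→9 creates a cycle iff 9 can already reach 11.
Explore from 9: no path reaches 11. The graph stays acyclic.

No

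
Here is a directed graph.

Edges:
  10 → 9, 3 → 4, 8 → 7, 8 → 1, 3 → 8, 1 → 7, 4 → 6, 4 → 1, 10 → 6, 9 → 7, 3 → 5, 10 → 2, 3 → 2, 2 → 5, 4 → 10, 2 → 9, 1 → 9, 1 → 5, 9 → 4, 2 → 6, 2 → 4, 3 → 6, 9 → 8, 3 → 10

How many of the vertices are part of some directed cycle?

A vertex is on a directed cycle iff it belongs to a strongly connected component of size ≥ 2 (or has a self-loop).
The vertices on cycles are {1, 2, 4, 8, 9, 10} — 6 in total.

6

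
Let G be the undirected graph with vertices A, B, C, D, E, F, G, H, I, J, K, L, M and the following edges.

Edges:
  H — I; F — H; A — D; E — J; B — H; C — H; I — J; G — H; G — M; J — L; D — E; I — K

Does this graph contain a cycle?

No

DFS, tracking each vertex's parent; an edge to a visited non-parent vertex closes a cycle.
Start from J:
visit J (parent –)
  visit I (parent J)
    I–J: parent, skip
    visit H (parent I)
      visit G (parent H)
        visit M (parent G)
          M–G: parent, skip
        G–H: parent, skip
      visit B (parent H)
        B–H: parent, skip
      visit F (parent H)
        F–H: parent, skip
      H–I: parent, skip
      visit C (parent H)
        C–H: parent, skip
    visit K (parent I)
      K–I: parent, skip
  visit L (parent J)
    L–J: parent, skip
  visit E (parent J)
    E–J: parent, skip
    visit D (parent E)
      D–E: parent, skip
      visit A (parent D)
        A–D: parent, skip
No non-parent visited neighbor found — the graph is a forest.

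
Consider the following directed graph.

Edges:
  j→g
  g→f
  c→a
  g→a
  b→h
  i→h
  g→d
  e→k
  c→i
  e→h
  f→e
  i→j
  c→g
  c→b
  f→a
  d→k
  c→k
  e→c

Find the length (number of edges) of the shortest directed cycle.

For each vertex v, BFS finds the shortest path from v back to v.
The shortest such closed walk is c → g → f → e → c, length 4.

4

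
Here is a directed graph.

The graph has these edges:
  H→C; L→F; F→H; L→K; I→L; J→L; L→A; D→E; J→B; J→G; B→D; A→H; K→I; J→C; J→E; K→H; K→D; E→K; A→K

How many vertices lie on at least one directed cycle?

6

A vertex is on a directed cycle iff it belongs to a strongly connected component of size ≥ 2 (or has a self-loop).
The vertices on cycles are {A, D, E, I, K, L} — 6 in total.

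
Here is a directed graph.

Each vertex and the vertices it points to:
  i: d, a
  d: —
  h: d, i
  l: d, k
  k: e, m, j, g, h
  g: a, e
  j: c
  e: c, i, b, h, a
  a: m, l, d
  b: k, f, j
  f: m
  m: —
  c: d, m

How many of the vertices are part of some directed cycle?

A vertex is on a directed cycle iff it belongs to a strongly connected component of size ≥ 2 (or has a self-loop).
The vertices on cycles are {a, b, e, g, h, i, k, l} — 8 in total.

8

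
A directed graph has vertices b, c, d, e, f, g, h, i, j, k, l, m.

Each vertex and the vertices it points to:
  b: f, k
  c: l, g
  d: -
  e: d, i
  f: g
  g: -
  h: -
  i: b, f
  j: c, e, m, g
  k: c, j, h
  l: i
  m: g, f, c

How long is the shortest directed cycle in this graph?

For each vertex v, BFS finds the shortest path from v back to v.
The shortest such closed walk is k → j → e → i → b → k, length 5.

5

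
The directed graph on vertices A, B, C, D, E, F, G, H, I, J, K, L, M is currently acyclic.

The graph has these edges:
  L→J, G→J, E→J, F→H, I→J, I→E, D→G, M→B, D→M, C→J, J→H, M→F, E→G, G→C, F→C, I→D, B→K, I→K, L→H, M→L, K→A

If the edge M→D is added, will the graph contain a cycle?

Adding M→D creates a cycle iff D can already reach M.
Path from D: D → M.
So D → … → M → D is a cycle.

Yes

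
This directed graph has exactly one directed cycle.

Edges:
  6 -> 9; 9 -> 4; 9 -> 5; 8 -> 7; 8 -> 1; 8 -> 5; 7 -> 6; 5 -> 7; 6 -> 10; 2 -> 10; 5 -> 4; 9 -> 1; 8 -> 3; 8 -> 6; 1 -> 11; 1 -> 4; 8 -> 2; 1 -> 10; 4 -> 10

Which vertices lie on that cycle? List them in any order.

5, 6, 7, 9

DFS with gray/black marking from 6:
6 gray
  10 gray
  10 black
  9 gray
    1 gray
      11 gray
      11 black
      1→10: 10 black — skip
      4 gray
        4→10: 10 black — skip
      4 black
    1 black
    9→4: 4 black — skip
    5 gray
      5→4: 4 black — skip
      7 gray
        7→6: 6 is gray → back edge
Back edge closes the cycle 6 → 9 → 5 → 7 → 6; its vertices are {5, 6, 7, 9}.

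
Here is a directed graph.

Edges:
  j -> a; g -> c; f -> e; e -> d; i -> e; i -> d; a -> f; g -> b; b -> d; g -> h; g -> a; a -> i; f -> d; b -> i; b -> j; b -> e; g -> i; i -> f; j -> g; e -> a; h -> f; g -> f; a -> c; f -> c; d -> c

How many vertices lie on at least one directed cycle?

7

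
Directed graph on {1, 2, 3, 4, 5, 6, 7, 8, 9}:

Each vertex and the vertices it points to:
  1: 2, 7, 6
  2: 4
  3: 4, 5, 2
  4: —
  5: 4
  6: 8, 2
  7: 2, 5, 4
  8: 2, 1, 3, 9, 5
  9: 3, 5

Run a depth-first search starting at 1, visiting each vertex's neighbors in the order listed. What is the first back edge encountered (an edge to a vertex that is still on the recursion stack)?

8->1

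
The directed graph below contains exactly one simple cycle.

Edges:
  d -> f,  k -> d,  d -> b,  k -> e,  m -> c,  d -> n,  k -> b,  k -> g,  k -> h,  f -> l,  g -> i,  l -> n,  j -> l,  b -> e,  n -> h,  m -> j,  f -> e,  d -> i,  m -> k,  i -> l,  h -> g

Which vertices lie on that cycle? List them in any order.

g, h, i, l, n

DFS with gray/black marking from n:
n gray
  h gray
    g gray
      i gray
        l gray
          l→n: n is gray → back edge
Back edge closes the cycle n → h → g → i → l → n; its vertices are {g, h, i, l, n}.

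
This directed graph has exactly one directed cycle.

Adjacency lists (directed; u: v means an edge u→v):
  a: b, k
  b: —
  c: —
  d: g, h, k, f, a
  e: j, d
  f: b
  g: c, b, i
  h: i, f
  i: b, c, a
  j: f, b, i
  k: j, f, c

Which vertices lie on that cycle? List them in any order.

DFS with gray/black marking from a:
a gray
  b gray
  b black
  k gray
    j gray
      f gray
        f→b: b black — skip
      f black
      j→b: b black — skip
      i gray
        i→b: b black — skip
        c gray
        c black
        i→a: a is gray → back edge
Back edge closes the cycle a → k → j → i → a; its vertices are {a, i, j, k}.

a, i, j, k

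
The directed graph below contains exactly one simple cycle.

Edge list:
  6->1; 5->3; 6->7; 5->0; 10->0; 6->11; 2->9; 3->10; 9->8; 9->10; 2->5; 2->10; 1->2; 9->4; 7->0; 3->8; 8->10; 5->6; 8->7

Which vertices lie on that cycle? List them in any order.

DFS with gray/black marking from 1:
1 gray
  2 gray
    9 gray
      8 gray
        10 gray
          0 gray
          0 black
        10 black
        7 gray
          7→0: 0 black — skip
        7 black
      8 black
      9→10: 10 black — skip
      4 gray
      4 black
    9 black
    5 gray
      6 gray
        6→1: 1 is gray → back edge
Back edge closes the cycle 1 → 2 → 5 → 6 → 1; its vertices are {1, 2, 5, 6}.

1, 2, 5, 6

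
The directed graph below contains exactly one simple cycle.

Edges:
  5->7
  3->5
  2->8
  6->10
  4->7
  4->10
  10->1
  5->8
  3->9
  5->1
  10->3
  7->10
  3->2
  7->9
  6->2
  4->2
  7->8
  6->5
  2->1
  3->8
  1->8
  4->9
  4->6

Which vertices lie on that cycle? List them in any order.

3, 5, 7, 10

DFS with gray/black marking from 7:
7 gray
  10 gray
    3 gray
      8 gray
      8 black
      5 gray
        5→8: 8 black — skip
        5→7: 7 is gray → back edge
Back edge closes the cycle 7 → 10 → 3 → 5 → 7; its vertices are {3, 5, 7, 10}.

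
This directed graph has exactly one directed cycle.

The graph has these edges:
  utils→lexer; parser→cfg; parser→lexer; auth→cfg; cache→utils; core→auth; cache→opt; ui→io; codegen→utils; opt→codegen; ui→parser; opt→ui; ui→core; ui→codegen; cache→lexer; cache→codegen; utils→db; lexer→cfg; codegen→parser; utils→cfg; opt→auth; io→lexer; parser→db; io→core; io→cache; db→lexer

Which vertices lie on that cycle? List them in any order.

io, ui, opt, cache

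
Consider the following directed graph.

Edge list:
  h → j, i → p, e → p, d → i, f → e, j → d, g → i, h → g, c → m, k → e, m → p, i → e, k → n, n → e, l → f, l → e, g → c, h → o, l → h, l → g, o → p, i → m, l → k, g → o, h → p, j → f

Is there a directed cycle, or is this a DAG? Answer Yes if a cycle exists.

DFS with white/gray/black marking, starting from f:
f gray
  e gray
    p gray
    p black
  e black
f black
c gray
  m gray
    m→p: p black — skip
  m black
c black
d gray
  i gray
    i→m: m black — skip
    i→p: p black — skip
    i→e: e black — skip
  i black
d black
g gray
  o gray
    o→p: p black — skip
  o black
  g→c: c black — skip
  g→i: i black — skip
g black
h gray
  h→g: g black — skip
  h→p: p black — skip
  j gray
    j→d: d black — skip
    j→f: f black — skip
  j black
  h→o: o black — skip
h black
k gray
  k→e: e black — skip
  n gray
    n→e: e black — skip
  n black
k black
l gray
  l→e: e black — skip
  l→h: h black — skip
  l→f: f black — skip
  l→k: k black — skip
  l→g: g black — skip
l black
Every edge goes to a white or black vertex — no back edge, so the graph is acyclic.

No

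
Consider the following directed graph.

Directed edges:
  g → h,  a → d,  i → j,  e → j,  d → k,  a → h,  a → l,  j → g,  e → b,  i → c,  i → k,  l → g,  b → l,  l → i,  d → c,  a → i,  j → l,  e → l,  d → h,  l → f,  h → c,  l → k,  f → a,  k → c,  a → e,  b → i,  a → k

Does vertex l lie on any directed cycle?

l is on a cycle iff l can reach itself via ≥1 edge.
l → f → a → l — yes.

Yes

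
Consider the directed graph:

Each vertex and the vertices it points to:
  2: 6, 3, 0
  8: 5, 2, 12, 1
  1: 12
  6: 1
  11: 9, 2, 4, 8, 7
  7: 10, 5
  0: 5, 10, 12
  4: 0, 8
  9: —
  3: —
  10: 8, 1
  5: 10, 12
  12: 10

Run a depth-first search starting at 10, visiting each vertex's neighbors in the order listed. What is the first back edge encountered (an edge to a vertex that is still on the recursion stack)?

5→10

DFS from 10 (visiting each vertex's neighbors in the order listed); mark gray on enter, black on exit:
10 gray
  8 gray
    5 gray
      5→10: 10 is gray → back edge
First back edge: 5 → 10.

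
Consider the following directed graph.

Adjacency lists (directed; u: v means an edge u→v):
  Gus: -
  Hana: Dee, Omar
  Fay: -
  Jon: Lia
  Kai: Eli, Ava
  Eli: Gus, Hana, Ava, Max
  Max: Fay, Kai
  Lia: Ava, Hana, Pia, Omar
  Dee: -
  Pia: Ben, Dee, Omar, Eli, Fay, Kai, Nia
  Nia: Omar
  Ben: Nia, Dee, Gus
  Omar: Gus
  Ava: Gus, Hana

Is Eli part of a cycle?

Yes

Eli is on a cycle iff Eli can reach itself via ≥1 edge.
Eli → Max → Kai → Eli — yes.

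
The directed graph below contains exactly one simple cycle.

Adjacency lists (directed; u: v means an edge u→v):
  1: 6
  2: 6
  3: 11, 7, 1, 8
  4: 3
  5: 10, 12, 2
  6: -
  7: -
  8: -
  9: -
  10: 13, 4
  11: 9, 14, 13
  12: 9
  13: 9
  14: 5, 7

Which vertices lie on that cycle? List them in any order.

DFS with gray/black marking from 3:
3 gray
  11 gray
    9 gray
    9 black
    14 gray
      5 gray
        10 gray
          13 gray
            13→9: 9 black — skip
          13 black
          4 gray
            4→3: 3 is gray → back edge
Back edge closes the cycle 3 → 11 → 14 → 5 → 10 → 4 → 3; its vertices are {3, 4, 5, 10, 11, 14}.

3, 4, 5, 10, 11, 14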